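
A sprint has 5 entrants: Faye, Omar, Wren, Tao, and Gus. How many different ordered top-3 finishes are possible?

60

This is an ordered selection of 3 from 5: P(5,3).
That gives 5 × 4 × 3 = 60.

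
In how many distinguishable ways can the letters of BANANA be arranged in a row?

60

Letter multiplicities in BANANA: A×3, B×1, N×2.
Dividing 6! = 720 by 3!·2! = 12 for the repeated letters gives 60.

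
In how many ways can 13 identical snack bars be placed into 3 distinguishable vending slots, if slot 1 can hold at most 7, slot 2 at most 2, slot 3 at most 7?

Without the upper bounds there are C(15,2) = 105 ways to split 13 among 3 vending slots.
Subtract solutions that violate a single cap (substitute x_i' = x_i − (cap_i+1)): x_1 ≥ 8 gives C(7,2) = 21; x_2 ≥ 3 gives C(12,2) = 66; x_3 ≥ 8 gives C(7,2) = 21. Together 108.
Add back pairs where two caps are both exceeded: 6 + 0 + 6 = 12.
By inclusion–exclusion the count is 105 − 108 + 12 = 9.

9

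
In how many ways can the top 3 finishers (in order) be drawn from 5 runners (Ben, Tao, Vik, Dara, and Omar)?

60

This is an ordered selection of 3 from 5: P(5,3).
That gives 5 × 4 × 3 = 60.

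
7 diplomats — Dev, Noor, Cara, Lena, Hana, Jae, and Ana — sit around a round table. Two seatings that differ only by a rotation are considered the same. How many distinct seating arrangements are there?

Seat Dev anywhere (absorbing the rotational symmetry), then permute the other 6: (6)! = 720.

720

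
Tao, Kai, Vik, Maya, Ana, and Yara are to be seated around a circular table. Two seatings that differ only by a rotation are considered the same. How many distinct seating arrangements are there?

120

Seat Tao anywhere (absorbing the rotational symmetry), then permute the other 5: (5)! = 120.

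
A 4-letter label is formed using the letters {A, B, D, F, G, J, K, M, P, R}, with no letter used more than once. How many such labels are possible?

5040

This is a permutation of 4 out of 10: P(10,4) = 10!/6!.
That product is 10 × 9 × 8 × 7 = 5040.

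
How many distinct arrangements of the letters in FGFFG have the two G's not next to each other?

Total arrangements of FGFFG: 5!/(3!·2!) = 10.
If the two G's are adjacent, glue them into one block, leaving 4 items to arrange: (4)!/(3!) = 4 ways.
Subtracting, 10 − 4 = 6 arrangements keep the G's apart.

6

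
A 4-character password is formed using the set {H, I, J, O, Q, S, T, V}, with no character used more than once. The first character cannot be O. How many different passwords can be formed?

1470

The first character has 8−1 = 7 choices (anything except O).
The remaining 3 characters are filled from the other 7 symbols without repetition: 7 × 6 × 5 = 210.
Total: 7 × 210 = 1470.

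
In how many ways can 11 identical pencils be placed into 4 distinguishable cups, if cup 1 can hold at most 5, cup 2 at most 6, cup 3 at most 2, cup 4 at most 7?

Ignoring the caps, the number of non-negative solutions to x_1+…+x_4 = 11 is C(14,3) = 364.
Subtract solutions that violate a single cap (substitute x_i' = x_i − (cap_i+1)): x_1 ≥ 6 gives C(8,3) = 56; x_2 ≥ 7 gives C(7,3) = 35; x_3 ≥ 3 gives C(11,3) = 165; x_4 ≥ 8 gives C(6,3) = 20. Together 276.
Add back pairs where two caps are both exceeded: 0 + 10 + 0 + 4 + 0 + 1 = 15.
By inclusion–exclusion the count is 364 − 276 + 15 = 103.

103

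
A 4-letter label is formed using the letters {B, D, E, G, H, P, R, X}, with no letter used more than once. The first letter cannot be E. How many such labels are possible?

1470

The first letter has 8−1 = 7 choices (anything except E).
The remaining 3 letters are filled from the other 7 symbols without repetition: 7 × 6 × 5 = 210.
Total: 7 × 210 = 1470.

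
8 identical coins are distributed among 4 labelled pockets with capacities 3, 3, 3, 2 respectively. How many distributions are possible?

Ignoring the caps, the number of non-negative solutions to x_1+…+x_4 = 8 is C(11,3) = 165.
Subtract solutions that violate a single cap (substitute x_i' = x_i − (cap_i+1)): x_1 ≥ 4 gives C(7,3) = 35; x_2 ≥ 4 gives C(7,3) = 35; x_3 ≥ 4 gives C(7,3) = 35; x_4 ≥ 3 gives C(8,3) = 56. Together 161.
Add back pairs where two caps are both exceeded: 1 + 1 + 4 + 1 + 4 + 4 = 15.
By inclusion–exclusion the count is 165 − 161 + 15 = 19.

19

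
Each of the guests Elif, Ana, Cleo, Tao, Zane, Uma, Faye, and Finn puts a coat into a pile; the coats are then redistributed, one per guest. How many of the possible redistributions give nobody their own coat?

Let Aᵢ be the assignments in which guest i gets their own coat. We want the size of the complement of A₁∪…∪A_8.
By inclusion–exclusion this is Σ_{j=0}^{8} (−1)^j C(8,j)·(8−j)!.
Computing: 40320 − 40320 + 20160 − 6720 + 1680 − 336 + 56 − 8 + 1 = 14833.

14833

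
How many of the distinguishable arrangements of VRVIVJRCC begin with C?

3360

With the first slot taken by C, it remains to arrange the other 8 letters (VRVIVJRC).
Those 8 letters have R appearing twice and V appearing 3 times, giving (8)!/(3!·2!) = 3360.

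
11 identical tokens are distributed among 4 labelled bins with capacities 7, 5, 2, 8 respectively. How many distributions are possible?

Without the upper bounds there are C(14,3) = 364 ways to split 11 among 4 bins.
Subtract solutions that violate a single cap (substitute x_i' = x_i − (cap_i+1)): x_1 ≥ 8 gives C(6,3) = 20; x_2 ≥ 6 gives C(8,3) = 56; x_3 ≥ 3 gives C(11,3) = 165; x_4 ≥ 9 gives C(5,3) = 10. Together 251.
Add back pairs where two caps are both exceeded: 0 + 1 + 0 + 10 + 0 + 0 = 11.
By inclusion–exclusion the count is 364 − 251 + 11 = 124.

124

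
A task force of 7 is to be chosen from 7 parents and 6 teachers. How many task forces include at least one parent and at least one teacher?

1715

Unrestricted: C(13,7) = 1716 ways to pick any 7 of the 13.
Subtract selections that omit an entire group: no parents → C(6,7) = 0; no teachers → C(7,7) = 1.
Both groups omitted at once is impossible, so 1716 − 1 = 1715.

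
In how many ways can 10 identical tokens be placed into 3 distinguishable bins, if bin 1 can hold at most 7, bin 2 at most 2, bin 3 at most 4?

Ignoring the caps, the number of non-negative solutions to x_1+…+x_3 = 10 is C(12,2) = 66.
Subtract solutions that violate a single cap (substitute x_i' = x_i − (cap_i+1)): x_1 ≥ 8 gives C(4,2) = 6; x_2 ≥ 3 gives C(9,2) = 36; x_3 ≥ 5 gives C(7,2) = 21. Together 63.
Add back pairs where two caps are both exceeded: 0 + 0 + 6 = 6.
By inclusion–exclusion the count is 66 − 63 + 6 = 9.

9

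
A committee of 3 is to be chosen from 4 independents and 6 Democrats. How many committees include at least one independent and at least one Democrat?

96

With no constraint there are C(10,3) = 120 possible selections.
Selections missing a whole group: no independents → C(6,3) = 20; no Democrats → C(4,3) = 4.
Both groups omitted at once is impossible, so 120 − 24 = 96.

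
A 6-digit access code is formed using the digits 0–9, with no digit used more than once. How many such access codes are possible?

With no repetition, fill the 6 digits in order: 10 choices, then 9, down to 5.
10 × 9 × 8 × 7 × 6 × 5 = 151200.

151200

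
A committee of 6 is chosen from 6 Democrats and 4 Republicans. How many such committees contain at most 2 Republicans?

115

Split by how many Republicans are chosen (0 through 2).
Sum: C(4,0)·C(6,6) + C(4,1)·C(6,5) + C(4,2)·C(6,4) = 1 + 24 + 90 = 115.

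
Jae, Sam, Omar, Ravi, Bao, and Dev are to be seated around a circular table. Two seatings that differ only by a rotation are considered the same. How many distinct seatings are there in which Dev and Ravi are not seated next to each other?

72

Without the restriction there are (5)! = 120 seatings.
Those with Dev next to Ravi: fuse the pair into one unit and seat 5 units around a circle — 2·(4)! = 48.
Subtracting, 120 − 48 = 72.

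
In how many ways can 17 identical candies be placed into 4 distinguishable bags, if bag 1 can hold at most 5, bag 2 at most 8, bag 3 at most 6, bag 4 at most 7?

185

By stars and bars, unrestricted non-negative solutions to x_1+…+x_4 = 17 number C(17+3,3) = 1140.
Subtract solutions that violate a single cap (substitute x_i' = x_i − (cap_i+1)): x_1 ≥ 6 gives C(14,3) = 364; x_2 ≥ 9 gives C(11,3) = 165; x_3 ≥ 7 gives C(13,3) = 286; x_4 ≥ 8 gives C(12,3) = 220. Together 1035.
Add back pairs where two caps are both exceeded: 10 + 35 + 20 + 4 + 1 + 10 = 80.
By inclusion–exclusion the count is 1140 − 1035 + 80 = 185.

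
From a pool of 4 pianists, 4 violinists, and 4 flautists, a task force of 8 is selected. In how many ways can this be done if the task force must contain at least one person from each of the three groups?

Unrestricted: C(12,8) = 495 ways to pick any 8 of the 12.
Selections missing a whole group: no pianists → C(8,8) = 1; no violinists → C(8,8) = 1; no flautists → C(8,8) = 1.
Add back selections omitting two groups (i.e. drawn from a single group): C(4,8) + C(4,8) + C(4,8) = 0.
By inclusion–exclusion: 495 − 3 + 0 = 492.

492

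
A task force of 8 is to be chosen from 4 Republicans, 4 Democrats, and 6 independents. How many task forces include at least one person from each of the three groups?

With no constraint there are C(14,8) = 3003 possible selections.
Selections missing a whole group: no Republicans → C(10,8) = 45; no Democrats → C(10,8) = 45; no independents → C(8,8) = 1.
Add back selections omitting two groups (i.e. drawn from a single group): C(4,8) + C(4,8) + C(6,8) = 0.
By inclusion–exclusion: 3003 − 91 + 0 = 2912.

2912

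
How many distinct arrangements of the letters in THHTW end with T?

12

With the last slot taken by T, it remains to arrange the other 4 letters (HHTW).
Those 4 letters have H appearing twice, giving (4)!/(2!) = 12.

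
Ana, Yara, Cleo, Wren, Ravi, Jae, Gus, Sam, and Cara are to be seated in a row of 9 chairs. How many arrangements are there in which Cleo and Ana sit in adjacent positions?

80640

Treat {Cleo, Ana} as a single unit. There are 8 units to order, and the pair itself can be ordered 2 ways.
So the count is 2·(8)! = 80640.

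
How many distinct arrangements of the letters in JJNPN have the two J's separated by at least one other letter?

18

There are 5!/(2!·2!) = 30 arrangements of JJNPN in total.
If the two J's are adjacent, glue them into one block, leaving 4 items to arrange: (4)!/(2!) = 12 ways.
Subtracting, 30 − 12 = 18 arrangements keep the J's apart.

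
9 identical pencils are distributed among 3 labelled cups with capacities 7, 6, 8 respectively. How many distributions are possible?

Without the upper bounds there are C(11,2) = 55 ways to split 9 among 3 cups.
Subtract solutions that violate a single cap (substitute x_i' = x_i − (cap_i+1)): x_1 ≥ 8 gives C(3,2) = 3; x_2 ≥ 7 gives C(4,2) = 6; x_3 ≥ 9 gives C(2,2) = 1. Together 10.
No two caps can be exceeded simultaneously, so the pair terms are all 0.
By inclusion–exclusion the count is 55 − 10 + 0 = 45.

45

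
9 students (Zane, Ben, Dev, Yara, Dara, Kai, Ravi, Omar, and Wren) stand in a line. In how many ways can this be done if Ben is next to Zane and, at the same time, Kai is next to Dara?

20160

Treat {Ben,Zane} as one block (2 orders) and {Kai,Dara} as another (2 orders).
That leaves 7 units to arrange: 2 × 2 × 7! = 4 × 5040 = 20160.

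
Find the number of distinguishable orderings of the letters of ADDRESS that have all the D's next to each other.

360

Treat the 2 copies of D as a single block. The multiset to arrange is then {DD, A, E, R, S, S}, 6 items in all.
That gives (6)!/(2!) = 360 arrangements.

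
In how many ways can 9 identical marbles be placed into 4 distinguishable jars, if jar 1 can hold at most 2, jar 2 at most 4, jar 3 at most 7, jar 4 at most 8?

By stars and bars, unrestricted non-negative solutions to x_1+…+x_4 = 9 number C(9+3,3) = 220.
Subtract solutions that violate a single cap (substitute x_i' = x_i − (cap_i+1)): x_1 ≥ 3 gives C(9,3) = 84; x_2 ≥ 5 gives C(7,3) = 35; x_3 ≥ 8 gives C(4,3) = 4; x_4 ≥ 9 gives C(3,3) = 1. Together 124.
Add back pairs where two caps are both exceeded: 4 + 0 + 0 + 0 + 0 + 0 = 4.
By inclusion–exclusion the count is 220 − 124 + 4 = 100.

100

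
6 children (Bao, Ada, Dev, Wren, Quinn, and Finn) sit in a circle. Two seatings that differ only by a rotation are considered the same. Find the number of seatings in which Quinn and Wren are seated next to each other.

Glue Quinn and Wren into a block (2 internal orders). Seating 5 units around a circle gives (4)! arrangements.
So 2 × (4)! = 2 × 24 = 48.

48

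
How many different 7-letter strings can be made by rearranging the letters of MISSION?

1260

Letter multiplicities in MISSION: I×2, M×1, N×1, O×1, S×2.
Dividing 7! = 5040 by 2!·2! = 4 for the repeated letters gives 1260.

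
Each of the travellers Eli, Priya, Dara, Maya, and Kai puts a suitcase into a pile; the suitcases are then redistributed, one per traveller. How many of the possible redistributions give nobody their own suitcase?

This is the derangement count D_5: permutations of 5 items with no fixed point.
By inclusion–exclusion this is Σ_{j=0}^{5} (−1)^j C(5,j)·(5−j)!.
Computing: 120 − 120 + 60 − 20 + 5 − 1 = 44.

44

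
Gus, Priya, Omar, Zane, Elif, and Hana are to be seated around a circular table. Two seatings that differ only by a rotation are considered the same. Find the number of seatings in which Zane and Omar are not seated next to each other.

All circular seatings of 6 people number (5)! = 120.
Seatings with Zane beside Omar: treat them as a block with 2 internal orders, giving 2 × (4)! = 48.
Subtracting, 120 − 48 = 72.

72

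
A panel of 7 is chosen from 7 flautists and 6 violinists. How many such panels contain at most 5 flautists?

1673

Split by how many flautists are chosen (0 through 5).
Sum: C(7,0)·C(6,7) + C(7,1)·C(6,6) + C(7,2)·C(6,5) + C(7,3)·C(6,4) + C(7,4)·C(6,3) + C(7,5)·C(6,2) = 0 + 7 + 126 + 525 + 700 + 315 = 1673.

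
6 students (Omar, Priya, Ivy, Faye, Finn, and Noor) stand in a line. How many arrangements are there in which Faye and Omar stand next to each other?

Place the 4 others and the Faye-Omar pair as 5 objects in a line; the pair has 2 internal arrangements.
So the count is 2·(5)! = 240.

240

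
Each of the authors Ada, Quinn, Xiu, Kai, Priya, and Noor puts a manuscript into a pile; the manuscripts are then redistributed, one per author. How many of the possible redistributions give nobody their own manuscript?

Let Aᵢ be the assignments in which author i gets their own manuscript. We want the size of the complement of A₁∪…∪A_6.
By inclusion–exclusion this is Σ_{j=0}^{6} (−1)^j C(6,j)·(6−j)!.
Computing: 720 − 720 + 360 − 120 + 30 − 6 + 1 = 265.

265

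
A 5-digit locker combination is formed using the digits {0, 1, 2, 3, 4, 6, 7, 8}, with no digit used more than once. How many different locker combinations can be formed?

6720

With no repetition, fill the 5 digits in order: 8 choices, then 7, down to 4.
8 × 7 × 6 × 5 × 4 = 6720.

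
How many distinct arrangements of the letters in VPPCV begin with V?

12

With the first slot taken by V, it remains to arrange the other 4 letters (PPCV).
Those 4 letters have P appearing twice, giving (4)!/(2!) = 12.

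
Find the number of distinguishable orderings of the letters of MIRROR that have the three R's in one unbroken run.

24

Treat the 3 copies of R as a single block. The multiset to arrange is then {RRR, I, M, O}, 4 items in all.
All 4 items are distinct, so there are (4)! = 24 arrangements.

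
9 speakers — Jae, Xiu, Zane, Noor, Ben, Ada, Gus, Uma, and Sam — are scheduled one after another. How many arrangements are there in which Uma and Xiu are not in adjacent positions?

Of the 9! = 362880 arrangements, those with Uma and Xiu adjacent number 2 × 8! = 80640 (treat the pair as a block with 2 internal orders).
Complementary counting: 362880 − 80640 = 282240.

282240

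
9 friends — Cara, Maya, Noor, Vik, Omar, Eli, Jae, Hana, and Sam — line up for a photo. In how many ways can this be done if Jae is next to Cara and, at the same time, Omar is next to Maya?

20160

Treat {Jae,Cara} as one block (2 orders) and {Omar,Maya} as another (2 orders).
That leaves 7 units to arrange: 2 × 2 × 7! = 4 × 5040 = 20160.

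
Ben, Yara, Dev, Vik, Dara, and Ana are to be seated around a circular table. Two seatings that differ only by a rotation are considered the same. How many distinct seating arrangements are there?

Fix one person's seat to break rotational symmetry; the remaining 5 people can be arranged in (5)! = 120 ways.

120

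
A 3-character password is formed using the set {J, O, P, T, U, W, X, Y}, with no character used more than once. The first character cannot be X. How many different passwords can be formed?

The first character has 8−1 = 7 choices (anything except X).
The remaining 2 characters are filled from the other 7 symbols without repetition: 7 × 6 = 42.
Total: 7 × 42 = 294.

294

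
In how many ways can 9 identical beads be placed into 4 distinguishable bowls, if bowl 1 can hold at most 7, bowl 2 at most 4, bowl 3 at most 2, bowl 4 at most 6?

By stars and bars, unrestricted non-negative solutions to x_1+…+x_4 = 9 number C(9+3,3) = 220.
Subtract solutions that violate a single cap (substitute x_i' = x_i − (cap_i+1)): x_1 ≥ 8 gives C(4,3) = 4; x_2 ≥ 5 gives C(7,3) = 35; x_3 ≥ 3 gives C(9,3) = 84; x_4 ≥ 7 gives C(5,3) = 10. Together 133.
Add back pairs where two caps are both exceeded: 0 + 0 + 0 + 4 + 0 + 0 = 4.
By inclusion–exclusion the count is 220 − 133 + 4 = 91.

91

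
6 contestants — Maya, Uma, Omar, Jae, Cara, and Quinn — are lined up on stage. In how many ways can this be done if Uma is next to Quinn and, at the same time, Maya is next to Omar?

96

Treat {Uma,Quinn} as one block (2 orders) and {Maya,Omar} as another (2 orders).
That leaves 4 units to arrange: 2 × 2 × 4! = 4 × 24 = 96.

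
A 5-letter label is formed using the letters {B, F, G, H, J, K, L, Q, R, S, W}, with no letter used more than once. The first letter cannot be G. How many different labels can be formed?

The first letter has 11−1 = 10 choices (anything except G).
The remaining 4 letters are filled from the other 10 symbols without repetition: 10 × 9 × 8 × 7 = 5040.
Total: 10 × 5040 = 50400.

50400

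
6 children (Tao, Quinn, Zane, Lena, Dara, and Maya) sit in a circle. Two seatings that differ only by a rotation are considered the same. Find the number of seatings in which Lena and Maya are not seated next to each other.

72

All circular seatings of 6 people number (5)! = 120.
Seatings with Lena beside Maya: treat them as a block with 2 internal orders, giving 2 × (4)! = 48.
Subtracting, 120 − 48 = 72.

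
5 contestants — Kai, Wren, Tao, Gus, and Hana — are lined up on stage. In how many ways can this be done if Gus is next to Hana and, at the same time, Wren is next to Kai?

Treat {Gus,Hana} as one block (2 orders) and {Wren,Kai} as another (2 orders).
That leaves 3 units to arrange: 2 × 2 × 3! = 4 × 6 = 24.

24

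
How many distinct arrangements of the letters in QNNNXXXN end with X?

Fix X in the last position and arrange the remaining 7 letters.
Those 7 letters have N appearing 4 times and X appearing twice, giving (7)!/(4!·2!) = 105.

105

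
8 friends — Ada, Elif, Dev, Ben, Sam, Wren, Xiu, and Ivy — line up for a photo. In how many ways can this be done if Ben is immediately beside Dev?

Glue Ben and Dev into one block (2 internal orders), leaving 7 units to arrange in a row.
That gives 2 × 7! = 2 × 5040 = 10080.

10080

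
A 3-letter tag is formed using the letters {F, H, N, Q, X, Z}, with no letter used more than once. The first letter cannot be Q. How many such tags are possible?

The first letter has 6−1 = 5 choices (anything except Q).
The remaining 2 letters are filled from the other 5 symbols without repetition: 5 × 4 = 20.
Total: 5 × 20 = 100.

100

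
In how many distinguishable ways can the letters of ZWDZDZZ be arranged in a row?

The 7 letters of ZWDZDZZ have repeats: D appearing twice and Z appearing 4 times.
So there are 7! / (4!·2!) = 105 distinguishable arrangements.

105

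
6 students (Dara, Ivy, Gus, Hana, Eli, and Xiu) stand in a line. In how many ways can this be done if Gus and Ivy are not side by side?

There are 6! = 720 arrangements in all. If Gus and Ivy are adjacent, merging them into one block gives 2·(5)! = 240 arrangements.
So 720 − 240 = 480 arrangements keep them apart.

480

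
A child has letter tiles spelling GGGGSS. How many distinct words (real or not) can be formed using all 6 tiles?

Letter multiplicities in GGGGSS: G×4, S×2.
Dividing 6! = 720 by 4!·2! = 48 for the repeated letters gives 15.

15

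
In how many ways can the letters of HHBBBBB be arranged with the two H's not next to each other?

15

Total arrangements of HHBBBBB: 7!/(5!·2!) = 21.
If the two H's are adjacent, glue them into one block, leaving 6 items to arrange: (6)!/(5!) = 6 ways.
Subtracting, 21 − 6 = 15 arrangements keep the H's apart.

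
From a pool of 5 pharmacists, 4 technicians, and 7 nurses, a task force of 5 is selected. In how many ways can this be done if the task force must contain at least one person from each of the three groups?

3010

Unrestricted: C(16,5) = 4368 ways to pick any 5 of the 16.
Subtract selections that omit an entire group: no pharmacists → C(11,5) = 462; no technicians → C(12,5) = 792; no nurses → C(9,5) = 126.
Add back selections omitting two groups (i.e. drawn from a single group): C(5,5) + C(4,5) + C(7,5) = 22.
By inclusion–exclusion: 4368 − 1380 + 22 = 3010.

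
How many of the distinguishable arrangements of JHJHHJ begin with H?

With the first slot taken by H, it remains to arrange the other 5 letters (JJHHJ).
Those 5 letters have H appearing twice and J appearing 3 times, giving (5)!/(3!·2!) = 10.

10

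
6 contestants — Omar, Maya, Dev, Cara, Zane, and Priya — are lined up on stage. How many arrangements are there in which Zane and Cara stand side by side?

240

Treat {Zane, Cara} as a single unit. There are 5 units to order, and the pair itself can be ordered 2 ways.
That gives 2 × 5! = 2 × 120 = 240.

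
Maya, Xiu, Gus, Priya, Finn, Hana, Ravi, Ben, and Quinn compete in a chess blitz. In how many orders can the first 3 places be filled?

There are 9 choices for 1st place, 8 for 2nd, and 7 for 3rd.
That gives 9 × 8 × 7 = 504.

504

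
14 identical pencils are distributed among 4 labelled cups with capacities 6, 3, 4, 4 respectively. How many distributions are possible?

20

Ignoring the caps, the number of non-negative solutions to x_1+…+x_4 = 14 is C(17,3) = 680.
Subtract solutions that violate a single cap (substitute x_i' = x_i − (cap_i+1)): x_1 ≥ 7 gives C(10,3) = 120; x_2 ≥ 4 gives C(13,3) = 286; x_3 ≥ 5 gives C(12,3) = 220; x_4 ≥ 5 gives C(12,3) = 220. Together 846.
Add back pairs where two caps are both exceeded: 20 + 10 + 10 + 56 + 56 + 35 = 187.
Subtract triples: 0 + 0 + 0 + 1 = 1.
By inclusion–exclusion the count is 680 − 846 + 187 − 1 = 20.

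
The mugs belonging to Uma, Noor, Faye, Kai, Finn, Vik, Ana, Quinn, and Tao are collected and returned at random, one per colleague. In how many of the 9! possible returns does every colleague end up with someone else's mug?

133496

This is the derangement count D_9: permutations of 9 items with no fixed point.
By inclusion–exclusion this is Σ_{j=0}^{9} (−1)^j C(9,j)·(9−j)!.
Computing: 362880 − 362880 + 181440 − 60480 + 15120 − 3024 + 504 − 72 + 9 − 1 = 133496.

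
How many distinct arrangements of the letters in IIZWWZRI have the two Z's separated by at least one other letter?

1260

There are 8!/(3!·2!·2!) = 1680 arrangements of IIZWWZRI in total.
Arrangements with the Z's together: treat ZZ as one letter, giving (7)!/(3!·2!) = 420.
Subtracting, 1680 − 420 = 1260 arrangements keep the Z's apart.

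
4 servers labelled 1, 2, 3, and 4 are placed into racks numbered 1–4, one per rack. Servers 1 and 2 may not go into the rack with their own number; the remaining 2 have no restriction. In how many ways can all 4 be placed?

14

Let Aᵢ (for i ∈ {1, 2}) be the placements that put server i in its forbidden rack. Any j of these fix j positions, leaving (4−j)! ways to fill the rest, and there are C(2,j) ways to pick which j.
By inclusion–exclusion, the number of valid placements is Σ_{j=0}^{2} (−1)^j C(2,j)·(4−j)!.
Computing: 24 − 12 + 2 = 14.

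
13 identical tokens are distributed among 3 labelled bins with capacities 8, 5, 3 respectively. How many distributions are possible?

10

Ignoring the caps, the number of non-negative solutions to x_1+…+x_3 = 13 is C(15,2) = 105.
Subtract solutions that violate a single cap (substitute x_i' = x_i − (cap_i+1)): x_1 ≥ 9 gives C(6,2) = 15; x_2 ≥ 6 gives C(9,2) = 36; x_3 ≥ 4 gives C(11,2) = 55. Together 106.
Add back pairs where two caps are both exceeded: 0 + 1 + 10 = 11.
By inclusion–exclusion the count is 105 − 106 + 11 = 10.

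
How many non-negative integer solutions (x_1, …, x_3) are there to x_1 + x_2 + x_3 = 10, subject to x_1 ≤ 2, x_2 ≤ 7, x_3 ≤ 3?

6

By stars and bars, unrestricted non-negative solutions to x_1+…+x_3 = 10 number C(10+2,2) = 66.
Subtract solutions that violate a single cap (substitute x_i' = x_i − (cap_i+1)): x_1 ≥ 3 gives C(9,2) = 36; x_2 ≥ 8 gives C(4,2) = 6; x_3 ≥ 4 gives C(8,2) = 28. Together 70.
Add back pairs where two caps are both exceeded: 0 + 10 + 0 = 10.
By inclusion–exclusion the count is 66 − 70 + 10 = 6.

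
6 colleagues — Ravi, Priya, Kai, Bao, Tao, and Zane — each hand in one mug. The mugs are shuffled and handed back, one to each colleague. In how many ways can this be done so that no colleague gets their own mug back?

265

Let Aᵢ be the assignments in which colleague i gets their own mug. We want the size of the complement of A₁∪…∪A_6.
By inclusion–exclusion this is Σ_{j=0}^{6} (−1)^j C(6,j)·(6−j)!.
Computing: 720 − 720 + 360 − 120 + 30 − 6 + 1 = 265.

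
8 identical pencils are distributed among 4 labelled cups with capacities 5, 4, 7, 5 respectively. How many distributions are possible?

124

Ignoring the caps, the number of non-negative solutions to x_1+…+x_4 = 8 is C(11,3) = 165.
Subtract solutions that violate a single cap (substitute x_i' = x_i − (cap_i+1)): x_1 ≥ 6 gives C(5,3) = 10; x_2 ≥ 5 gives C(6,3) = 20; x_3 ≥ 8 gives C(3,3) = 1; x_4 ≥ 6 gives C(5,3) = 10. Together 41.
No two caps can be exceeded simultaneously, so the pair terms are all 0.
By inclusion–exclusion the count is 165 − 41 + 0 = 124.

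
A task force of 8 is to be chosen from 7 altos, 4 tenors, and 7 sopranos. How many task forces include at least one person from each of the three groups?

40425

With no constraint there are C(18,8) = 43758 possible selections.
Selections missing a whole group: no altos → C(11,8) = 165; no tenors → C(14,8) = 3003; no sopranos → C(11,8) = 165.
Add back selections omitting two groups (i.e. drawn from a single group): C(7,8) + C(4,8) + C(7,8) = 0.
By inclusion–exclusion: 43758 − 3333 + 0 = 40425.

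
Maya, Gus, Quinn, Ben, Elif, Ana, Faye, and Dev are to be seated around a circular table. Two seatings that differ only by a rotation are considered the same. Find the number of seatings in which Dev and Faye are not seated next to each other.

3600

Without the restriction there are (7)! = 5040 seatings.
Those with Dev next to Faye: fuse the pair into one unit and seat 7 units around a circle — 2·(6)! = 1440.
Subtracting, 5040 − 1440 = 3600.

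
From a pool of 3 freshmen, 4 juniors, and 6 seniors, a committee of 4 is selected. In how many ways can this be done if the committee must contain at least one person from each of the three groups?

360

Unrestricted: C(13,4) = 715 ways to pick any 4 of the 13.
Selections missing a whole group: no freshmen → C(10,4) = 210; no juniors → C(9,4) = 126; no seniors → C(7,4) = 35.
Add back selections omitting two groups (i.e. drawn from a single group): C(3,4) + C(4,4) + C(6,4) = 16.
By inclusion–exclusion: 715 − 371 + 16 = 360.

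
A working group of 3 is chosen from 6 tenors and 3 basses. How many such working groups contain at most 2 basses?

Split by how many basses are chosen (0 through 2).
Sum: C(3,0)·C(6,3) + C(3,1)·C(6,2) + C(3,2)·C(6,1) = 20 + 45 + 18 = 83.

83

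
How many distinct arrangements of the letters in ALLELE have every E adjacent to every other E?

20

Treat the 2 copies of E as a single block. The multiset to arrange is then {EE, A, L, L, L}, 5 items in all.
That gives (5)!/(3!) = 20 arrangements.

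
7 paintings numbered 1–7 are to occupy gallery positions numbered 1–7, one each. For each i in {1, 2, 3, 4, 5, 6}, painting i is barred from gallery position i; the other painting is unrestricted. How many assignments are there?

2119

Let Aᵢ (for 1 ≤ i ≤ 6) be the placements that put painting i in its forbidden gallery position. Any j of these fix j positions, leaving (7−j)! ways to fill the rest, and there are C(6,j) ways to pick which j.
By inclusion–exclusion, the number of valid placements is Σ_{j=0}^{6} (−1)^j C(6,j)·(7−j)!.
Computing: 5040 − 4320 + 1800 − 480 + 90 − 12 + 1 = 2119.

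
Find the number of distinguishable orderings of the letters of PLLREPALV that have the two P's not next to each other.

Total arrangements of PLLREPALV: 9!/(3!·2!) = 30240.
If the two P's are adjacent, glue them into one block, leaving 8 items to arrange: (8)!/(3!) = 6720 ways.
Subtracting, 30240 − 6720 = 23520 arrangements keep the P's apart.

23520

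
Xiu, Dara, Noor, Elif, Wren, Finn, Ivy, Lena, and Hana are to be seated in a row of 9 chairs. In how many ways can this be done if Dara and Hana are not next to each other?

282240

Of the 9! = 362880 arrangements, those with Dara and Hana adjacent number 2 × 8! = 80640 (treat the pair as a block with 2 internal orders).
Complementary counting: 362880 − 80640 = 282240.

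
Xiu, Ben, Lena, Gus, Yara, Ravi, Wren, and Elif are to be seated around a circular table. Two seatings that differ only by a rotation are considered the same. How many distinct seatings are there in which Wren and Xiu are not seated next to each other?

3600

All circular seatings of 8 people number (7)! = 5040.
Seatings with Wren beside Xiu: treat them as a block with 2 internal orders, giving 2 × (6)! = 1440.
Subtracting, 5040 − 1440 = 3600.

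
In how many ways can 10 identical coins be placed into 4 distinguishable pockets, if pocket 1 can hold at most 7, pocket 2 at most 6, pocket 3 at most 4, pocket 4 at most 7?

Ignoring the caps, the number of non-negative solutions to x_1+…+x_4 = 10 is C(13,3) = 286.
Subtract solutions that violate a single cap (substitute x_i' = x_i − (cap_i+1)): x_1 ≥ 8 gives C(5,3) = 10; x_2 ≥ 7 gives C(6,3) = 20; x_3 ≥ 5 gives C(8,3) = 56; x_4 ≥ 8 gives C(5,3) = 10. Together 96.
No two caps can be exceeded simultaneously, so the pair terms are all 0.
By inclusion–exclusion the count is 286 − 96 + 0 = 190.

190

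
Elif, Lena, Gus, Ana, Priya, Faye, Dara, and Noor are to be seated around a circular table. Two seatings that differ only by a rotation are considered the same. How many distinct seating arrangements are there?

5040

Fix one person's seat to break rotational symmetry; the remaining 7 people can be arranged in (7)! = 5040 ways.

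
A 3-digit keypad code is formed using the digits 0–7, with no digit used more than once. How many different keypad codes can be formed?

Choose and order 3 of the 8 symbols: the first digit has 8 options, the next 7, then 6.
That product is 8 × 7 × 6 = 336.

336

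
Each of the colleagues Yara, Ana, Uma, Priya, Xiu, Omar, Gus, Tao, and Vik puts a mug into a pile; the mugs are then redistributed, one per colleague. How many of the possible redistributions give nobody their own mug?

Let Aᵢ be the assignments in which colleague i gets their own mug. We want the size of the complement of A₁∪…∪A_9.
By inclusion–exclusion this is Σ_{j=0}^{9} (−1)^j C(9,j)·(9−j)!.
Computing: 362880 − 362880 + 181440 − 60480 + 15120 − 3024 + 504 − 72 + 9 − 1 = 133496.

133496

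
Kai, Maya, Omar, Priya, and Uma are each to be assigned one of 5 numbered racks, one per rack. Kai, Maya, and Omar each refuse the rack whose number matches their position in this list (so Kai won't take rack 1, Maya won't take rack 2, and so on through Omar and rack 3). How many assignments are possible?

Let Aᵢ (for i ∈ {1, 2, 3}) be the placements that put person i in their forbidden rack. Any j of these fix j positions, leaving (5−j)! ways to fill the rest, and there are C(3,j) ways to pick which j.
By inclusion–exclusion, the number of valid placements is Σ_{j=0}^{3} (−1)^j C(3,j)·(5−j)!.
Computing: 120 − 72 + 18 − 2 = 64.

64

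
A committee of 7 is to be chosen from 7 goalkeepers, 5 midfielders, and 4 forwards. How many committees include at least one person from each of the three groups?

10283

Total 7-person selections from all 16: C(16,7) = 11440.
Subtract selections that omit an entire group: no goalkeepers → C(9,7) = 36; no midfielders → C(11,7) = 330; no forwards → C(12,7) = 792.
Add back selections omitting two groups (i.e. drawn from a single group): C(7,7) + C(5,7) + C(4,7) = 1.
By inclusion–exclusion: 11440 − 1158 + 1 = 10283.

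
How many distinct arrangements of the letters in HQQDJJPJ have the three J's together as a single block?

Treat the 3 copies of J as a single block. The multiset to arrange is then {JJJ, D, H, P, Q, Q}, 6 items in all.
That gives (6)!/(2!) = 360 arrangements.

360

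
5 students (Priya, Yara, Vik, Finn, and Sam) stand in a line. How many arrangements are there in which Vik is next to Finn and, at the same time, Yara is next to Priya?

24

Treat {Vik,Finn} as one block (2 orders) and {Yara,Priya} as another (2 orders).
That leaves 3 units to arrange: 2 × 2 × 3! = 4 × 6 = 24.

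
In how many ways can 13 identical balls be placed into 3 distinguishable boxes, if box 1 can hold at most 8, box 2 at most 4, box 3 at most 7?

Ignoring the caps, the number of non-negative solutions to x_1+…+x_3 = 13 is C(15,2) = 105.
Subtract solutions that violate a single cap (substitute x_i' = x_i − (cap_i+1)): x_1 ≥ 9 gives C(6,2) = 15; x_2 ≥ 5 gives C(10,2) = 45; x_3 ≥ 8 gives C(7,2) = 21. Together 81.
Add back pairs where two caps are both exceeded: 0 + 0 + 1 = 1.
By inclusion–exclusion the count is 105 − 81 + 1 = 25.

25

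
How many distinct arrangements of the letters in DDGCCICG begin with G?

420

With the first slot taken by G, it remains to arrange the other 7 letters (DDCCICG).
Those 7 letters have C appearing 3 times and D appearing twice, giving (7)!/(3!·2!) = 420.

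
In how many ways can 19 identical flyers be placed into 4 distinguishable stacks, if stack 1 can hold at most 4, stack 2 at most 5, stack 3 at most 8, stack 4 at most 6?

By stars and bars, unrestricted non-negative solutions to x_1+…+x_4 = 19 number C(19+3,3) = 1540.
Subtract solutions that violate a single cap (substitute x_i' = x_i − (cap_i+1)): x_1 ≥ 5 gives C(17,3) = 680; x_2 ≥ 6 gives C(16,3) = 560; x_3 ≥ 9 gives C(13,3) = 286; x_4 ≥ 7 gives C(15,3) = 455. Together 1981.
Add back pairs where two caps are both exceeded: 165 + 56 + 120 + 35 + 84 + 20 = 480.
Subtract triples: 0 + 4 + 0 + 0 = 4.
By inclusion–exclusion the count is 1540 − 1981 + 480 − 4 = 35.

35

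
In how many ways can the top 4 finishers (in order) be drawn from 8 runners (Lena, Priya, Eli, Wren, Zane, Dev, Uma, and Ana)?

There are 8 choices for 1st place, 7 for 2nd, and so on down to 5 for position 4.
That gives 8 × 7 × 6 × 5 = 1680.

1680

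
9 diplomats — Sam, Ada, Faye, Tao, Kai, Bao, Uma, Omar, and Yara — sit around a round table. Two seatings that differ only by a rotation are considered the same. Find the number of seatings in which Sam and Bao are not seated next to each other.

Without the restriction there are (8)! = 40320 seatings.
Seatings with Sam beside Bao: treat them as a block with 2 internal orders, giving 2 × (7)! = 10080.
Subtracting, 40320 − 10080 = 30240.

30240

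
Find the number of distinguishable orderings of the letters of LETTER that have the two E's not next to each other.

120

There are 6!/(2!·2!) = 180 arrangements of LETTER in total.
Arrangements with the E's together: treat EE as one letter, giving (5)!/(2!) = 60.
Hence 180 − 60 = 120.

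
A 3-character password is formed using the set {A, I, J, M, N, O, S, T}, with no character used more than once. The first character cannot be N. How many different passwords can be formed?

The first character has 8−1 = 7 choices (anything except N).
The remaining 2 characters are filled from the other 7 symbols without repetition: 7 × 6 = 42.
Total: 7 × 42 = 294.

294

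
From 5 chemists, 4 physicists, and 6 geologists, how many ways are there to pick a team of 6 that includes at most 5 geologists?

Split by how many geologists are chosen (0 through 5).
Sum: C(6,0)·C(9,6) + C(6,1)·C(9,5) + C(6,2)·C(9,4) + C(6,3)·C(9,3) + C(6,4)·C(9,2) + C(6,5)·C(9,1) = 84 + 756 + 1890 + 1680 + 540 + 54 = 5004.

5004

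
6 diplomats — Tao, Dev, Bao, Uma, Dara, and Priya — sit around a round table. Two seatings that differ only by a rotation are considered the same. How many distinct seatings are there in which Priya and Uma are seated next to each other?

Treat {Priya, Uma} as one unit (2 internal orders) and seat the resulting 5 units around the table: (4)! circular arrangements.
So 2 × (4)! = 2 × 24 = 48.

48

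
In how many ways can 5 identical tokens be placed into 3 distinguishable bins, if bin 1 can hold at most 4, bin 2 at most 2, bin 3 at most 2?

8

Ignoring the caps, the number of non-negative solutions to x_1+…+x_3 = 5 is C(7,2) = 21.
Subtract solutions that violate a single cap (substitute x_i' = x_i − (cap_i+1)): x_1 ≥ 5 gives C(2,2) = 1; x_2 ≥ 3 gives C(4,2) = 6; x_3 ≥ 3 gives C(4,2) = 6. Together 13.
No two caps can be exceeded simultaneously, so the pair terms are all 0.
By inclusion–exclusion the count is 21 − 13 + 0 = 8.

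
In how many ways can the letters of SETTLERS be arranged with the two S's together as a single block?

1260

Treat the 2 copies of S as a single block. The multiset to arrange is then {SS, E, E, L, R, T, T}, 7 items in all.
That gives (7)!/(2!·2!) = 1260 arrangements.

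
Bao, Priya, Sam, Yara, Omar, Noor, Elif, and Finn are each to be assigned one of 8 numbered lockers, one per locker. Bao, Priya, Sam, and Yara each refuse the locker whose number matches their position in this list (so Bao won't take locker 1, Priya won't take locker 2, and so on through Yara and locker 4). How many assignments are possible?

24024

Let Aᵢ (for 1 ≤ i ≤ 4) be the placements that put person i in their forbidden locker. Any j of these fix j positions, leaving (8−j)! ways to fill the rest, and there are C(4,j) ways to pick which j.
By inclusion–exclusion, the number of valid placements is Σ_{j=0}^{4} (−1)^j C(4,j)·(8−j)!.
Computing: 40320 − 20160 + 4320 − 480 + 24 = 24024.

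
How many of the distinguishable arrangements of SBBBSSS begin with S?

With the first slot taken by S, it remains to arrange the other 6 letters (BBBSSS).
Those 6 letters have B appearing 3 times and S appearing 3 times, giving (6)!/(3!·3!) = 20.

20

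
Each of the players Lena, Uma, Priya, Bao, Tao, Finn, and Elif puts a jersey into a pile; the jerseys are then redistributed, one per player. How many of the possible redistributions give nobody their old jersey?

Let Aᵢ be the assignments in which player i gets their old jersey. We want the size of the complement of A₁∪…∪A_7.
By inclusion–exclusion this is Σ_{j=0}^{7} (−1)^j C(7,j)·(7−j)!.
Computing: 5040 − 5040 + 2520 − 840 + 210 − 42 + 7 − 1 = 1854.

1854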